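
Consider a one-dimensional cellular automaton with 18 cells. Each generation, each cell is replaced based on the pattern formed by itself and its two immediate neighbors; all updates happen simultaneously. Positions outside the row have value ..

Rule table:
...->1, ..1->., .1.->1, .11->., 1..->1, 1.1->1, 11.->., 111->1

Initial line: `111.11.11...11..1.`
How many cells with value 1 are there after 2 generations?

10

generation 1: .1.1..1..11...1.11
generation 2: .1111.11...11.11..
count of 1: 10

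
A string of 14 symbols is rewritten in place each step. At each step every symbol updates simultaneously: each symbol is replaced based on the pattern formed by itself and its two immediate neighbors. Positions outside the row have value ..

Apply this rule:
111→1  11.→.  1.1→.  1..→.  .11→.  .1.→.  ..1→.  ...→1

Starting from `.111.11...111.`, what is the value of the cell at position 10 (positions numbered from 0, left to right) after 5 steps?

.

..1.....1..1..
1...111......1
..1..1..1111..
1........11..1
..111111......
position 10 holds .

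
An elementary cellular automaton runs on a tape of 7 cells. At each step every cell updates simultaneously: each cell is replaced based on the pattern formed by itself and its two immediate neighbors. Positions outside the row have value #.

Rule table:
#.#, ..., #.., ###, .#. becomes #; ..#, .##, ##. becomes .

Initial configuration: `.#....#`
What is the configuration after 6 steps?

.#.#.#.

#####..
####.#.
###.###
##.#.##
#.###.#
.#.#.#.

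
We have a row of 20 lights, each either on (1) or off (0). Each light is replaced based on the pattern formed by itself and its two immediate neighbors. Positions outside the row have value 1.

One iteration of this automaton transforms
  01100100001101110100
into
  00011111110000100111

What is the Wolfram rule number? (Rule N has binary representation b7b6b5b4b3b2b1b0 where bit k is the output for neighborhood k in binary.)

position 14: 111 → 1  (bit 7 = 1)
position 2: 110 → 0  (bit 6 = 0)
position 0: 101 → 0  (bit 5 = 0)
position 3: 100 → 1  (bit 4 = 1)
position 1: 011 → 0  (bit 3 = 0)
position 5: 010 → 1  (bit 2 = 1)
position 4: 001 → 1  (bit 1 = 1)
position 7: 000 → 1  (bit 0 = 1)
bits b7..b0 = 10010111 = 151

151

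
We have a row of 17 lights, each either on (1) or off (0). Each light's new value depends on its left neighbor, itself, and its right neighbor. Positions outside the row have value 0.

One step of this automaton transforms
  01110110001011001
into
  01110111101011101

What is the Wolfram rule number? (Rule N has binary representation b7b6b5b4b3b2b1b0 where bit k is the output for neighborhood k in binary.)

221

position 2: 111 → 1  (bit 7 = 1)
position 3: 110 → 1  (bit 6 = 1)
position 4: 101 → 0  (bit 5 = 0)
position 7: 100 → 1  (bit 4 = 1)
position 1: 011 → 1  (bit 3 = 1)
position 10: 010 → 1  (bit 2 = 1)
position 0: 001 → 0  (bit 1 = 0)
position 8: 000 → 1  (bit 0 = 1)
bits b7..b0 = 11011101 = 221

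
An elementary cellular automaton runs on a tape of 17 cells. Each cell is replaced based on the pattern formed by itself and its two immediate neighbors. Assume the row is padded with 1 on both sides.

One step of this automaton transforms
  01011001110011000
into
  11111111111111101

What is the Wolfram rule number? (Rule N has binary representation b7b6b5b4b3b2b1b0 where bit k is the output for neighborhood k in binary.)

position 8: 111 → 1  (bit 7 = 1)
position 4: 110 → 1  (bit 6 = 1)
position 0: 101 → 1  (bit 5 = 1)
position 5: 100 → 1  (bit 4 = 1)
position 3: 011 → 1  (bit 3 = 1)
position 1: 010 → 1  (bit 2 = 1)
position 6: 001 → 1  (bit 1 = 1)
position 15: 000 → 0  (bit 0 = 0)
bits b7..b0 = 11111110 = 254

254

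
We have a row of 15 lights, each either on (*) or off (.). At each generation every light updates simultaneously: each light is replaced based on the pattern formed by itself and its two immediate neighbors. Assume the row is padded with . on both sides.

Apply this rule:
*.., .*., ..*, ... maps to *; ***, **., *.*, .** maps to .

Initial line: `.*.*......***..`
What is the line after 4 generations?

**.*******...**
..........***..
**********...**
..........***..

..........***..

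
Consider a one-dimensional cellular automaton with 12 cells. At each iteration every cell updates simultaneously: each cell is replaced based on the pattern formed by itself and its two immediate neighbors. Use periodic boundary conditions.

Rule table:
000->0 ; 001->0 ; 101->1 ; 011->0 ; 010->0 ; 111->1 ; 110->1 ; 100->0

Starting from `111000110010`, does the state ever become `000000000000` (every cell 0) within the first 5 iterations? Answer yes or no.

011000010001
101000000000
010000000000
000000000000
all cells are 0 at iteration 4

yes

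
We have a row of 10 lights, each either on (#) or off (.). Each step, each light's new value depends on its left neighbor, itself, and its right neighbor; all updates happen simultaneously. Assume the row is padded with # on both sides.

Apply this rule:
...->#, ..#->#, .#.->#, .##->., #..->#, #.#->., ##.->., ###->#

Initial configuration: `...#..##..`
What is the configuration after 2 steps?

######..##
#####.##.#

#####.##.#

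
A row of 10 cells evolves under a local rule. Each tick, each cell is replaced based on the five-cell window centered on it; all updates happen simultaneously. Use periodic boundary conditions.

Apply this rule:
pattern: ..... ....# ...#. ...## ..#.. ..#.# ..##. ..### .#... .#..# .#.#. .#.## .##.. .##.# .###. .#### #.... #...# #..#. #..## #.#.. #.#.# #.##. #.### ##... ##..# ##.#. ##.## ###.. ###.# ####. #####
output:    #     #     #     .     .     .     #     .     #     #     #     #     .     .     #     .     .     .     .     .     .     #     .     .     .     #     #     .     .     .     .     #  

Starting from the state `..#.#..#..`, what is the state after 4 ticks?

.#..###.#.

tick 1: ##.#.#..#.
tick 2: ..###.#..#
tick 3: #..#.#.#..
tick 4: .#..###.#.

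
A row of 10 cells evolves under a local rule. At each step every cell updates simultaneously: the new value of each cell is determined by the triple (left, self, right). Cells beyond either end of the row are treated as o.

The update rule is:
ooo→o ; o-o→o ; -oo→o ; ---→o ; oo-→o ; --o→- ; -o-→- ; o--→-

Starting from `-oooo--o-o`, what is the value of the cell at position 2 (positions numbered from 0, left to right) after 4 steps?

o

ooooo---oo
ooooo-o-oo
oooooo-ooo
oooooooooo
position 2 holds o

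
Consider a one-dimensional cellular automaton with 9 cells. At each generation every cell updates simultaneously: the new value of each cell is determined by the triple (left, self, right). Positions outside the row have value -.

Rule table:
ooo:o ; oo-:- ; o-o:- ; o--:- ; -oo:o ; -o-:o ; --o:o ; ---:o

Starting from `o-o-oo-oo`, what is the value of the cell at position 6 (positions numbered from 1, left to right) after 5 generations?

generation 1: o-o-o--o-
generation 2: o-o-o-oo-
generation 3: o-o-o-o--
generation 4: o-o-o-o-o
generation 5: o-o-o-o-o
position 6 holds -

-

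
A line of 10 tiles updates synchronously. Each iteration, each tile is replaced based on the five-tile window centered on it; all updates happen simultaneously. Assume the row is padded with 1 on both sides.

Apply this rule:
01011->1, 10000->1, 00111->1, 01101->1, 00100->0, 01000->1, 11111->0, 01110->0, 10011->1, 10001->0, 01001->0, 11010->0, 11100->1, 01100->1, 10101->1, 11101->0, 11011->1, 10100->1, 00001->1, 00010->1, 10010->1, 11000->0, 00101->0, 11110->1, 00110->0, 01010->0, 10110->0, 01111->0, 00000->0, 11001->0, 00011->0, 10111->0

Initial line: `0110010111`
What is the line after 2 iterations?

iteration 1: 1010101000
iteration 2: 0010101100

0010101100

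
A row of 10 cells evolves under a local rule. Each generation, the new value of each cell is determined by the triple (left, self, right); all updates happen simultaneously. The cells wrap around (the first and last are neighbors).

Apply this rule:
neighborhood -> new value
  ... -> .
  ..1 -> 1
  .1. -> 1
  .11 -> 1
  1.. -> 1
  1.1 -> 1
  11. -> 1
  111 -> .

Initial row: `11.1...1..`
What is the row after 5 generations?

.11.....11

11111.1111
....111...
...11.11..
..1111111.
.11.....11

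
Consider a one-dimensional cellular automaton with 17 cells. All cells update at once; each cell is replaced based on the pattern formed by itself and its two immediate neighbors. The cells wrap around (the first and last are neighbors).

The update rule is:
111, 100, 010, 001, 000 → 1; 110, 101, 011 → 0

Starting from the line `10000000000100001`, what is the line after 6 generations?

01111111111111110
10111111111111101
00011111111111000
11101111111110111
11000111111100011
10111011111011101

10111011111011101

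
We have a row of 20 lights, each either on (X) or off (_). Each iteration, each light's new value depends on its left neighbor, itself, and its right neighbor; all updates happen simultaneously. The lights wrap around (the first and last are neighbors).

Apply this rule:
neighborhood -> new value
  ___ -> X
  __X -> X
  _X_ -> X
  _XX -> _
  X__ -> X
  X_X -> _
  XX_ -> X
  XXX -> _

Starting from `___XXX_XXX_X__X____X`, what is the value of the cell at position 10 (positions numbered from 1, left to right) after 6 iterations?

_

XXX__X___X_XXXXXXXXX
__XXXXXXXX__________
XX_______XXXXXXXXXXX
_XXXXXXXX___________
X_______XXXXXXXXXXXX
XXXXXXXX____________
position 10 holds _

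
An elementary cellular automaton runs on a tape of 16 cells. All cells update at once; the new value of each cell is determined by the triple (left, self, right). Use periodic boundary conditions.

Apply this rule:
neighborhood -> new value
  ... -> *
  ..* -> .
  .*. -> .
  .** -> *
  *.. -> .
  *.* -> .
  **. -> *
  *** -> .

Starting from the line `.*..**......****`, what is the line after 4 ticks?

tick 1: ....**.****.*..*
tick 2: .**.**.*..*.....
tick 3: .**.**......****
tick 4: .**.**.****.*..*

.**.**.****.*..*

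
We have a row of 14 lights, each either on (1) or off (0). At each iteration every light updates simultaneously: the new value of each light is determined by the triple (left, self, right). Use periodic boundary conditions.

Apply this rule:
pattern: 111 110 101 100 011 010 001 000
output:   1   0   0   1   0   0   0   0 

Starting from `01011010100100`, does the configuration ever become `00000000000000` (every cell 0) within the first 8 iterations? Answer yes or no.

no

00000000010010
00000000001001
10000000000100
01000000000010
00100000000001
10010000000000
01001000000000
00100100000000
iteration 8 is 00100100000000, still not uniform 0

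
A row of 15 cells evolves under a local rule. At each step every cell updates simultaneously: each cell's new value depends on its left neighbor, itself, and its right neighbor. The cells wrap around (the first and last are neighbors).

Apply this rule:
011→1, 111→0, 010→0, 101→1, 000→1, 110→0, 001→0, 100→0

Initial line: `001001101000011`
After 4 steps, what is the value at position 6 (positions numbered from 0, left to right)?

000001010011010
111100100010100
100000001001000
001111100000010
position 6 holds 1

1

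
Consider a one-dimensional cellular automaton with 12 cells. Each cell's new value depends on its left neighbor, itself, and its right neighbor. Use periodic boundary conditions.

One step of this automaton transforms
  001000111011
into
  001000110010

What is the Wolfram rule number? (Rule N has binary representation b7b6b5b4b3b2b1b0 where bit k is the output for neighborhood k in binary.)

140

position 7: 111 → 1  (bit 7 = 1)
position 8: 110 → 0  (bit 6 = 0)
position 9: 101 → 0  (bit 5 = 0)
position 0: 100 → 0  (bit 4 = 0)
position 6: 011 → 1  (bit 3 = 1)
position 2: 010 → 1  (bit 2 = 1)
position 1: 001 → 0  (bit 1 = 0)
position 4: 000 → 0  (bit 0 = 0)
bits b7..b0 = 10001100 = 140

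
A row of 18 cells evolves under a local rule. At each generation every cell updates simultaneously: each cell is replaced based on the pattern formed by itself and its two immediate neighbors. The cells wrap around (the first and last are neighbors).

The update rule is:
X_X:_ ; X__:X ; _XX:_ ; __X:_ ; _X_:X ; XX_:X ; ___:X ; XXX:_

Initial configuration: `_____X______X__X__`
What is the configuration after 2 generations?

XXXX_XXXXXX_XX_XXX
___X______X__X____

___X______X__X____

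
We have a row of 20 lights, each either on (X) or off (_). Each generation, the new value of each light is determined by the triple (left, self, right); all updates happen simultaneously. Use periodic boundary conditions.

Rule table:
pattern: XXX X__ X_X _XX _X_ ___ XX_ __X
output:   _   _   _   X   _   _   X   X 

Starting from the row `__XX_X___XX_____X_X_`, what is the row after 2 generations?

XX_X___XX_X___X_____

generation 1: _XXX____XXX____X____
generation 2: XX_X___XX_X___X_____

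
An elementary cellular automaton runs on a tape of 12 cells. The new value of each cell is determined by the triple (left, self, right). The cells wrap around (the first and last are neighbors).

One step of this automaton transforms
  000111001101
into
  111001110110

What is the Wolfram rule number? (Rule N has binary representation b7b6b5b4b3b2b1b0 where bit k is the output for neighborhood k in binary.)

position 4: 111 → 0  (bit 7 = 0)
position 5: 110 → 1  (bit 6 = 1)
position 10: 101 → 1  (bit 5 = 1)
position 0: 100 → 1  (bit 4 = 1)
position 3: 011 → 0  (bit 3 = 0)
position 11: 010 → 0  (bit 2 = 0)
position 2: 001 → 1  (bit 1 = 1)
position 1: 000 → 1  (bit 0 = 1)
bits b7..b0 = 01110011 = 115

115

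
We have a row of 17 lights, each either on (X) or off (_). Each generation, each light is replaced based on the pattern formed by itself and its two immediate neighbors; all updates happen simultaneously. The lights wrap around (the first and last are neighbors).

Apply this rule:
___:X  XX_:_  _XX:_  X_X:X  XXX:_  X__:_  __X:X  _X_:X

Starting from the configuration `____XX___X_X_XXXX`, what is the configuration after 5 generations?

_XXX___XXXXXX____
X____XX_______XXX
__XXX___XXXXXX___
XX____XX_______XX
___XXX___XXXXXX__

___XXX___XXXXXX__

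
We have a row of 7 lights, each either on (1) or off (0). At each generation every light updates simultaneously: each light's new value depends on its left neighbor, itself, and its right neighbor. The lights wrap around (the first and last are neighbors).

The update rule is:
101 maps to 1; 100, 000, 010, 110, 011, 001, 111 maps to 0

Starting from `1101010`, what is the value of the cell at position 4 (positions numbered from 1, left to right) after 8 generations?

0010101
0001010
0000100
0000000
0000000  (fixed point — unchanged through generation 8)
position 4 holds 0

0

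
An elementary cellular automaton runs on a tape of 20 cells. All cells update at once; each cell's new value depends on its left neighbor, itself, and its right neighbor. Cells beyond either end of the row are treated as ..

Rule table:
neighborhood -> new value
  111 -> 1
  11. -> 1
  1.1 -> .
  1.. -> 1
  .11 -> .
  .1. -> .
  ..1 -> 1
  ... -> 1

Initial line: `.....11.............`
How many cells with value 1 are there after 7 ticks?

11111.11111111111111
.1111..1111111111111
1.11111.111111111111
...1111..11111111111
111.11111.1111111111
.11..1111..111111111
1.111.11111.11111111
count of 1: 17

17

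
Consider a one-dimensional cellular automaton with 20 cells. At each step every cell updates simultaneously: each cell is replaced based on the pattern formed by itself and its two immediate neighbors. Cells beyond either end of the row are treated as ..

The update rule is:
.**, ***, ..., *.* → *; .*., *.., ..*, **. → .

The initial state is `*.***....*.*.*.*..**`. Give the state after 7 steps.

***..****.*.**.*....

.***..**..*.*.*...*.
.**...*....*.*..*...
.*..*...**..*.....**
......*.*.....***.*.
*****..*..***.**.*..
****......**.**.*..*
***..****.*.**.*....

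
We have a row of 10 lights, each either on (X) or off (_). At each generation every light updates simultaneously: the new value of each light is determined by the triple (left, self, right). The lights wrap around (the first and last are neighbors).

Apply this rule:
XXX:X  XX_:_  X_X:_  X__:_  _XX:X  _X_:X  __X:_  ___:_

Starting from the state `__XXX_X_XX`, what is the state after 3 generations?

__X___X_X_

__XX__X_X_
__X___X_X_
__X___X_X_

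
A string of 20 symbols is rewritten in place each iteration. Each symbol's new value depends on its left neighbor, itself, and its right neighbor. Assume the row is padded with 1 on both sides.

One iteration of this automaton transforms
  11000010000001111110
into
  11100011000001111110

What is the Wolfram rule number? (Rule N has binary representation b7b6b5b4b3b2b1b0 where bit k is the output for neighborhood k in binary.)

position 0: 111 → 1  (bit 7 = 1)
position 1: 110 → 1  (bit 6 = 1)
position 19: 101 → 0  (bit 5 = 0)
position 2: 100 → 1  (bit 4 = 1)
position 13: 011 → 1  (bit 3 = 1)
position 6: 010 → 1  (bit 2 = 1)
position 5: 001 → 0  (bit 1 = 0)
position 3: 000 → 0  (bit 0 = 0)
bits b7..b0 = 11011100 = 220

220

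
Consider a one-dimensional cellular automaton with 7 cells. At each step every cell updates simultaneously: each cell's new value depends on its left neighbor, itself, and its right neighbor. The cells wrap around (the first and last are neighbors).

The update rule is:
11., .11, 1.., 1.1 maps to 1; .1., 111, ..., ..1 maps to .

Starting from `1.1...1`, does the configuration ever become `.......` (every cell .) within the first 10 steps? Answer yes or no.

step 1: 11.1..1
step 2: .11.1.1
step 3: 1111.1.
step 4: 1..11.1
step 5: 11.1111
step 6: .111...
step 7: .1.11..
step 8: ..1111.
step 9: ..1..11
step 10: 1..1.11
step 10 is 1..1.11, still not uniform .

no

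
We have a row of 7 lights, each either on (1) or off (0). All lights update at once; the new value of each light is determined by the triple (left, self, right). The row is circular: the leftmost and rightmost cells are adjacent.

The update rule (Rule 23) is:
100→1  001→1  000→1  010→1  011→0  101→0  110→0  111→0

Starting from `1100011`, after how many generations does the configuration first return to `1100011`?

0011100
1100011

2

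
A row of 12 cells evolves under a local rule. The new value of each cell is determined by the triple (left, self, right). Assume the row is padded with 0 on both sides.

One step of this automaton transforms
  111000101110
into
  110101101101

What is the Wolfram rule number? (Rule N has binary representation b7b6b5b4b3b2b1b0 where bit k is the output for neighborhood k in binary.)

158

position 1: 111 → 1  (bit 7 = 1)
position 2: 110 → 0  (bit 6 = 0)
position 7: 101 → 0  (bit 5 = 0)
position 3: 100 → 1  (bit 4 = 1)
position 0: 011 → 1  (bit 3 = 1)
position 6: 010 → 1  (bit 2 = 1)
position 5: 001 → 1  (bit 1 = 1)
position 4: 000 → 0  (bit 0 = 0)
bits b7..b0 = 10011110 = 158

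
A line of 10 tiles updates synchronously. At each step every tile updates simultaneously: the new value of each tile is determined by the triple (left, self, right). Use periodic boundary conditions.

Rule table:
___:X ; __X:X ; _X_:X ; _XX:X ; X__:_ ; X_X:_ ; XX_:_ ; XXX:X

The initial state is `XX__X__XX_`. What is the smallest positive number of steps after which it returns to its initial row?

5

step 1: X__XX_XX__
step 2: X_XX__X__X
step 3: __X__XX_XX
step 4: _XX_XX__X_
step 5: XX__X__XX_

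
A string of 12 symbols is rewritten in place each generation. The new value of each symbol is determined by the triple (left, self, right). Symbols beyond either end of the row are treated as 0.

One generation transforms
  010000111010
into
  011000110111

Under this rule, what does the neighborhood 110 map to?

0

At position 8 the neighborhood is 110; the next row has 0 there.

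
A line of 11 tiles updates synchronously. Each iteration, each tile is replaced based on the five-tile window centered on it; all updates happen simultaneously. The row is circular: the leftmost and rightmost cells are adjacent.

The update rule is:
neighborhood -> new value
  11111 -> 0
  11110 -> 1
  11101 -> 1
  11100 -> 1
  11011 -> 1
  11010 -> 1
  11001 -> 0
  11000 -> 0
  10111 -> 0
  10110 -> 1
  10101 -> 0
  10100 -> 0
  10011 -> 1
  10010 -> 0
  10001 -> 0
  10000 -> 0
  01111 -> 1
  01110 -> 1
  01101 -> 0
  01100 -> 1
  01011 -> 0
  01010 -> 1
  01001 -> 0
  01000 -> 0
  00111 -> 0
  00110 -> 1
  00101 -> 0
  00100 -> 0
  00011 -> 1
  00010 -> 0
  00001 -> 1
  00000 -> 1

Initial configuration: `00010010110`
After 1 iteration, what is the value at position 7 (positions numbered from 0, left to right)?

01000000110
position 7 holds 0

0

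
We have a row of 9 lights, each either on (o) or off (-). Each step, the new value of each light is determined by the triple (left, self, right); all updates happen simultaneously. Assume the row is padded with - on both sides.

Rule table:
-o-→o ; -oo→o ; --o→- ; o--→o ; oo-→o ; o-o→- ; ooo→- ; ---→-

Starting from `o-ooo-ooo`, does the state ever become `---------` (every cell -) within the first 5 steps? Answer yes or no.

no

o-o-o-o-o
o-o-o-o-o  (fixed point — unchanged through step 5)
step 5 is o-o-o-o-o, still not uniform -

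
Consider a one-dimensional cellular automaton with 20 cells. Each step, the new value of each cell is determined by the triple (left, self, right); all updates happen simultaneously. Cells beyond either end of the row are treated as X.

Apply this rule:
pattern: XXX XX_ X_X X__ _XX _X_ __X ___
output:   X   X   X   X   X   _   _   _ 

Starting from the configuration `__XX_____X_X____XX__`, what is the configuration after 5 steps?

XXXXXXXXX_____XXXXXX

X_XXX_____X_X___XXX_
XXXXXX_____X_X__XXXX
XXXXXXX_____X_X_XXXX
XXXXXXXX_____X_XXXXX
XXXXXXXXX_____XXXXXX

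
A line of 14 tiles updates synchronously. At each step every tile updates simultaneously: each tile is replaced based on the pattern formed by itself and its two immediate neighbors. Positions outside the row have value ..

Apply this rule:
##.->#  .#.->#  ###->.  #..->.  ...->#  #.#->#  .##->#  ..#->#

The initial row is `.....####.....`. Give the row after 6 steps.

step 1: ######..#.####
step 2: #....#.####..#
step 3: #.######..#.##
step 4: ###....#.#####
step 5: #.#.######...#
step 6: #####....#.###

#####....#.###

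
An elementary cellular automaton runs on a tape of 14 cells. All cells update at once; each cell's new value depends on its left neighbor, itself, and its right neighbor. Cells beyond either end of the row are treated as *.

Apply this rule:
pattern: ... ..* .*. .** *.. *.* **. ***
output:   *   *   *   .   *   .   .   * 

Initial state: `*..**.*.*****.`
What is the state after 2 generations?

...******.*.**

.**...*..***..
...******.*.**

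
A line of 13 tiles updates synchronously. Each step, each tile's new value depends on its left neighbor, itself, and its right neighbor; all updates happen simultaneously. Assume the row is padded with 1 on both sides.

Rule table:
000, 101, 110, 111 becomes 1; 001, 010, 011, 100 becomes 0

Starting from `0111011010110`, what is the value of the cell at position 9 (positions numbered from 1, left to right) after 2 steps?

1011101101011
1101110110101
position 9 holds 1

1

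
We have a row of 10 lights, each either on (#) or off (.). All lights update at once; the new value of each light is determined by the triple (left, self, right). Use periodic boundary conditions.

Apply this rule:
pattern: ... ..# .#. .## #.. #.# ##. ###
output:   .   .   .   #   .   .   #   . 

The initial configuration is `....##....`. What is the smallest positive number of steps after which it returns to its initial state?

1

....##....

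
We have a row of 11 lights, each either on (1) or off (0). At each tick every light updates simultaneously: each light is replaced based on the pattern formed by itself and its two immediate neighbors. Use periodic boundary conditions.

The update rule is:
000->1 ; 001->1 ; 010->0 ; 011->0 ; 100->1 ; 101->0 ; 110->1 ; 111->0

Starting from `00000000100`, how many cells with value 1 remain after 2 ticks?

1

11111111011
00000001000
count of 1: 1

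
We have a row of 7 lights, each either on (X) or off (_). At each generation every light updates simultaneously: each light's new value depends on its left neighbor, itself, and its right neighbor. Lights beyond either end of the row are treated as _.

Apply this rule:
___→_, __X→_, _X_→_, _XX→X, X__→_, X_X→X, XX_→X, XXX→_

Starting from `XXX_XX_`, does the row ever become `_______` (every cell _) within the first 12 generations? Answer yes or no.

no

X_XXXX_
_XX__X_
_XX____
_XX____  (fixed point — unchanged through generation 12)
generation 12 is _XX____, still not uniform _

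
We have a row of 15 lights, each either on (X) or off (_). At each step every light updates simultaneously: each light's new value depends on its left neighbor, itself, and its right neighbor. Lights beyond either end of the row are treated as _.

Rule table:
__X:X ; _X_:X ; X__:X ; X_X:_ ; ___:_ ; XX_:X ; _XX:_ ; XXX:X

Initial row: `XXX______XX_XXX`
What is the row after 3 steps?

X__XXXX_X__XX_X

_XXX____X_X__XX
X_XXX__XX_XXX_X
X__XXXX_X__XX_X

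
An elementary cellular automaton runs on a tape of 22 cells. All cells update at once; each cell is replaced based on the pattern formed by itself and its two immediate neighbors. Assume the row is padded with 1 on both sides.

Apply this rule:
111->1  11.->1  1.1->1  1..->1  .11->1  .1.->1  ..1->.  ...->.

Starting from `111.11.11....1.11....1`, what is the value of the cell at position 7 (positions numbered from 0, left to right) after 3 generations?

1111111111...11111...1
11111111111..111111..1
111111111111.1111111.1
position 7 holds 1

1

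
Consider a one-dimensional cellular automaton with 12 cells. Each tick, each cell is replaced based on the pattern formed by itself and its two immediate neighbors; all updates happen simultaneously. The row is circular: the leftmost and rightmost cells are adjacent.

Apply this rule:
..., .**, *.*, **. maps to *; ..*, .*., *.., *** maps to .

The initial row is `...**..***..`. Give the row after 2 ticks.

**.**..*.*.*
.****...*.**

.****...*.**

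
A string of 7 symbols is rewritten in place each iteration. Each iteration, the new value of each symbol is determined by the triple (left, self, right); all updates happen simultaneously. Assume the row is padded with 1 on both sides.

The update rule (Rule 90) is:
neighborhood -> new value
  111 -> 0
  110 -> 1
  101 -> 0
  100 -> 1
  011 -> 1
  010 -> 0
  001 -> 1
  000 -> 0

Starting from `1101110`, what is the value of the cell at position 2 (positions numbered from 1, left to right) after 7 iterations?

iteration 1: 0101010
iteration 2: 0000000
iteration 3: 1000001
iteration 4: 1100011
iteration 5: 0110110
iteration 6: 0110110  (fixed point — unchanged through iteration 7)
position 2 holds 1

1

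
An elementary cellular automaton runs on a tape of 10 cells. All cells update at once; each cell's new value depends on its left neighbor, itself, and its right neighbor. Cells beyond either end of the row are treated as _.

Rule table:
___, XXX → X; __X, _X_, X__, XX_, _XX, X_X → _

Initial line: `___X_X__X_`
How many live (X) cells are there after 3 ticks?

7

XX________
___XXXXXXX
XX__XXXXX_
count of X: 7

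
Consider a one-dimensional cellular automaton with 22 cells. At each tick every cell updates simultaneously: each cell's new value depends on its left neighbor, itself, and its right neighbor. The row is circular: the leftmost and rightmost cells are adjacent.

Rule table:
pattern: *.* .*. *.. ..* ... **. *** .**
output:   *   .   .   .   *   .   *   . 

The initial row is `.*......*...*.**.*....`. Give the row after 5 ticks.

********....*****....*

tick 1: ...****...*..*..*..***
tick 2: .*..**..*...........*.
tick 3: ..........*********...
tick 4: *********..*******..**
tick 5: ********....*****....*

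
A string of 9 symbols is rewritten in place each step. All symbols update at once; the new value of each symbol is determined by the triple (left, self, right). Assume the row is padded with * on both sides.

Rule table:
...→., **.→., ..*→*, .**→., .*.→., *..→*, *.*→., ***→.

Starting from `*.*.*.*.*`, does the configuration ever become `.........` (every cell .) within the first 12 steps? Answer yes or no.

yes

.........
all cells are . at step 1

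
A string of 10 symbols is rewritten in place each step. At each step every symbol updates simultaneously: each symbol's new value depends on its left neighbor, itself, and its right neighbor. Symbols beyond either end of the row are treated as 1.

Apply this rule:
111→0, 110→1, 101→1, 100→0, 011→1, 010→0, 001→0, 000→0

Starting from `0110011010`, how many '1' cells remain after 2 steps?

5

1110011101
0010010111
count of 1: 5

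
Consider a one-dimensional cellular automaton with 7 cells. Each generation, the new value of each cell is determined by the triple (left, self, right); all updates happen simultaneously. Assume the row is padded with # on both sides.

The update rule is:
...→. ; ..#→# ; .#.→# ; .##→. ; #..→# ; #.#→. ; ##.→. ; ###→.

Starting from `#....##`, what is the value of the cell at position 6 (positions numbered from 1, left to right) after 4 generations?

.

.#..#..
.######
.......
#.....#
position 6 holds .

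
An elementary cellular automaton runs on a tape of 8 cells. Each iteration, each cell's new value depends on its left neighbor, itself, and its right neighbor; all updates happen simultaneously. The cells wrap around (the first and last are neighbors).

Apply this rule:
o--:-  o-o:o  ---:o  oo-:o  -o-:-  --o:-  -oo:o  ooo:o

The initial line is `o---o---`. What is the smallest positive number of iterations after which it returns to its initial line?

2

--o---o-
o---o---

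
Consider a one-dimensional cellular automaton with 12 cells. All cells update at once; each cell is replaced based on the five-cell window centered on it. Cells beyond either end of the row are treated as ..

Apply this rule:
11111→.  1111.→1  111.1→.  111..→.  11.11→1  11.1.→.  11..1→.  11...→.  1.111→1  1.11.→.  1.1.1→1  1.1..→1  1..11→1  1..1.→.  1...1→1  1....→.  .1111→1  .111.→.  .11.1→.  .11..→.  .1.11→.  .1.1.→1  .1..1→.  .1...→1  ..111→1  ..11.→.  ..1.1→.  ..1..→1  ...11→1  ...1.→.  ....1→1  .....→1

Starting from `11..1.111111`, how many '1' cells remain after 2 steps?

step 1: ......11..1.
step 2: 111111....11
count of 1: 8

8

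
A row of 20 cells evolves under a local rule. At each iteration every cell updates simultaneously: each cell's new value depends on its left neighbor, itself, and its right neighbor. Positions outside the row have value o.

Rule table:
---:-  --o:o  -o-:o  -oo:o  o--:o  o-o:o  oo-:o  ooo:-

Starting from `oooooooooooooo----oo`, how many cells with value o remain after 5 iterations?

10

-------------oo--oo-
o-----------oooooooo
oo---------oo-------
-oo-------oooo-----o
oooo-----oo--oo---oo
count of o: 10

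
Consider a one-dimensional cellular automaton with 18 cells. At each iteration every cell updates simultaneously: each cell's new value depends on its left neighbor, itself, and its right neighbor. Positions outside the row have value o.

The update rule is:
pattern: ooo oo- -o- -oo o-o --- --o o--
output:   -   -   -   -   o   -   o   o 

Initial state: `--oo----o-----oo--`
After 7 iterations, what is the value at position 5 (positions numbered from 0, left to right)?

iteration 1: oo--o--o-o---o--oo
iteration 2: --oo-oo-o-o-o-oo--
iteration 3: oo--o--o-o-o-o--oo
iteration 4: --oo-oo-o-o-o-oo--  (repeats iteration 2; period 2)
iteration 7: oo--o--o-o-o-o--oo
position 5 holds -

-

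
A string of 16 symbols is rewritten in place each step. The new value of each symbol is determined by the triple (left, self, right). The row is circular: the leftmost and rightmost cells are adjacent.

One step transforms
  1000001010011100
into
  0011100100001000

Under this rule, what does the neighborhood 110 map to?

At position 13 the neighborhood is 110; the next row has 0 there.

0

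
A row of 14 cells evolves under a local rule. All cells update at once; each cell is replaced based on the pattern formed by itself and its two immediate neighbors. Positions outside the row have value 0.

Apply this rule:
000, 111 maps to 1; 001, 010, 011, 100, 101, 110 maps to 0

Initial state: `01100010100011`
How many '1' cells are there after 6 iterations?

iteration 1: 00001000001000
iteration 2: 11100011100011
iteration 3: 01001001001000
iteration 4: 00000000000011
iteration 5: 11111111111000
iteration 6: 01111111110011
count of 1: 11

11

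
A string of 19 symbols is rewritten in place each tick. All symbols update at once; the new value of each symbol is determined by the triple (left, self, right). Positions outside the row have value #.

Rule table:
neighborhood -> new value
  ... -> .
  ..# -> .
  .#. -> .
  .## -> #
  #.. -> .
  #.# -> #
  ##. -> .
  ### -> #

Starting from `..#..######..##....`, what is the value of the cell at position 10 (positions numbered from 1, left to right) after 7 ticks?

.....#####...#.....
.....####..........
.....###...........
.....##............
.....#.............
...................
...................
position 10 holds .

.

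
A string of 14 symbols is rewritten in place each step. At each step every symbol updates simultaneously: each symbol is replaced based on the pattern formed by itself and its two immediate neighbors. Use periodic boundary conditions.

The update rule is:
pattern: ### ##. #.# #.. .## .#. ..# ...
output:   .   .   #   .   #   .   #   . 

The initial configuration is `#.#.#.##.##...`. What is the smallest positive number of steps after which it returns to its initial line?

14

step 1: .#.#.##.##...#
step 2: #.#.##.##...#.
step 3: .#.##.##...#.#
step 4: #.##.##...#.#.
step 5: .##.##...#.#.#
step 6: ##.##...#.#.#.
step 7: #.##...#.#.#.#
step 8: .##...#.#.#.##
step 9: ##...#.#.#.##.
step 10: #...#.#.#.##.#
step 11: ...#.#.#.##.##
step 12: ..#.#.#.##.##.
step 13: .#.#.#.##.##..
step 14: #.#.#.##.##...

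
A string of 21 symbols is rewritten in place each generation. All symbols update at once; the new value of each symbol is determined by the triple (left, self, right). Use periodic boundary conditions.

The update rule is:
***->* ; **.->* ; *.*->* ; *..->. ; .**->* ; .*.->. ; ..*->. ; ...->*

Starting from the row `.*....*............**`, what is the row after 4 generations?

*..**...**********.**
*..**.*.*************
*..***.**************
*..******************

*..******************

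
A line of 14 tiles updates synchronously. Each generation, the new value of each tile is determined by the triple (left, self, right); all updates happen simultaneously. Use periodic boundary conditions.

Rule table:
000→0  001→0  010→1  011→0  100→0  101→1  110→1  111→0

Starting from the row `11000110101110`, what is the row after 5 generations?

01000011110011
11000000010001
01000000010000
01000000010000  (fixed point — unchanged through generation 5)

01000000010000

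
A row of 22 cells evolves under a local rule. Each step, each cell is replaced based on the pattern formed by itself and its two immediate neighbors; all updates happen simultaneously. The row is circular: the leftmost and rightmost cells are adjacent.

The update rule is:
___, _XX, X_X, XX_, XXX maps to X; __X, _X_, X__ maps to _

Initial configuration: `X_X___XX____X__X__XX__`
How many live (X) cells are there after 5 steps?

20

_X__X_XX_XX_______XX__
_____XXXXXX_XXXXX_XX_X
_XXX_XXXXXXXXXXXXXXXX_
_XXXXXXXXXXXXXXXXXXXX_
_XXXXXXXXXXXXXXXXXXXX_
count of X: 20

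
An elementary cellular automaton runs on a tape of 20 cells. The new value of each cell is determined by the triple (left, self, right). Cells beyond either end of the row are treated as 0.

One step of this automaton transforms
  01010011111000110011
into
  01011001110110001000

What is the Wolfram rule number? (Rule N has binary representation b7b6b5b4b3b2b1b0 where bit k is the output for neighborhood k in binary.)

149

position 7: 111 → 1  (bit 7 = 1)
position 10: 110 → 0  (bit 6 = 0)
position 2: 101 → 0  (bit 5 = 0)
position 4: 100 → 1  (bit 4 = 1)
position 6: 011 → 0  (bit 3 = 0)
position 1: 010 → 1  (bit 2 = 1)
position 0: 001 → 0  (bit 1 = 0)
position 12: 000 → 1  (bit 0 = 1)
bits b7..b0 = 10010101 = 149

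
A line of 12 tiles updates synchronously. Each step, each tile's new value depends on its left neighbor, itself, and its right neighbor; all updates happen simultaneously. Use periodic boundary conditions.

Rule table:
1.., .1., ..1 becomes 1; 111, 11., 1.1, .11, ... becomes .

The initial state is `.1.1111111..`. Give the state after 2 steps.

..1......11.

step 1: 11........1.
step 2: ..1......11.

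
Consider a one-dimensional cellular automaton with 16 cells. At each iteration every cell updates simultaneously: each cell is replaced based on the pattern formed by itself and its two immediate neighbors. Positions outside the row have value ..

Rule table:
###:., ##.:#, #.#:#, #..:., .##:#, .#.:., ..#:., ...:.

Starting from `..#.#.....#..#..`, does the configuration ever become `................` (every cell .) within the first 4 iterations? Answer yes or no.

...#............
................
all cells are . at iteration 2

yes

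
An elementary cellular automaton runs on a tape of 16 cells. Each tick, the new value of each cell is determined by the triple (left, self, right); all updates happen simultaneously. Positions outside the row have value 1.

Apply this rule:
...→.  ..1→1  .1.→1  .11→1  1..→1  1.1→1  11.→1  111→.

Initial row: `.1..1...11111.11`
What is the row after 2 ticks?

111111.11...111.
.....11111.11.11

.....11111.11.11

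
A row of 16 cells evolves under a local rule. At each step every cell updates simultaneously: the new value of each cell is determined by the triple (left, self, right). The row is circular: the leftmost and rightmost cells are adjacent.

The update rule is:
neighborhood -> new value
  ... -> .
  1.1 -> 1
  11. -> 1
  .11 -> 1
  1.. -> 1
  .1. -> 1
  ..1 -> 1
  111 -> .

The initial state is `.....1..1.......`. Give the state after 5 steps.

step 1: ....111111......
step 2: ...11....11.....
step 3: ..1111..1111....
step 4: .11..1111..11...
step 5: 111111..111111..

111111..111111..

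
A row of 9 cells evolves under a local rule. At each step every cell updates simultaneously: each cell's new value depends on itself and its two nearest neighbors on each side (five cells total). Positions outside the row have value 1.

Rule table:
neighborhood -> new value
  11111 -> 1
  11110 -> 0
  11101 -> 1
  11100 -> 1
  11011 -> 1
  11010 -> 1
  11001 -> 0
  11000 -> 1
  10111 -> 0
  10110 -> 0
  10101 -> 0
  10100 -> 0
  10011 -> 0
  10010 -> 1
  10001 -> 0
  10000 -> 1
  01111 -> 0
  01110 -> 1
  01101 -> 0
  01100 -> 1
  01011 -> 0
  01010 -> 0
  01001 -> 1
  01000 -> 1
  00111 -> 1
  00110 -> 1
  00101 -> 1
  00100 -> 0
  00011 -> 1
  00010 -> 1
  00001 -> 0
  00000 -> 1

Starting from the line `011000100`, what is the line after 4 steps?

101101010
110010000
010101101
100000010

100000010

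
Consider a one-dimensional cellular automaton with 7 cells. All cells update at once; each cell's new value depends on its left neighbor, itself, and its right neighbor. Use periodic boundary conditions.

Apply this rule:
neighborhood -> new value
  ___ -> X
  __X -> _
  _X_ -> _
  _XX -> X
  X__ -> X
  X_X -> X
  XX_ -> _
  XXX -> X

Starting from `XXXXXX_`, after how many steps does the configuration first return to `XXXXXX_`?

7

XXXXX_X
XXXX_XX
XXX_XXX
XX_XXXX
X_XXXXX
_XXXXXX
XXXXXX_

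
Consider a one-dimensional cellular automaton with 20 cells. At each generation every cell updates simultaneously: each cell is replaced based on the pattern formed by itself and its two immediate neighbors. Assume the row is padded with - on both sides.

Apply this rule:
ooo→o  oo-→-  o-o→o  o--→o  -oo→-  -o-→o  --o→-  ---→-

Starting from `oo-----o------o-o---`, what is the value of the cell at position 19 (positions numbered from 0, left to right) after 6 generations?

-

--o----oo-----oooo--
--oo-----o-----oo-o-
----o----oo------ooo
----oo-----o------o-
------o----oo-----oo
------oo-----o------
position 19 holds -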